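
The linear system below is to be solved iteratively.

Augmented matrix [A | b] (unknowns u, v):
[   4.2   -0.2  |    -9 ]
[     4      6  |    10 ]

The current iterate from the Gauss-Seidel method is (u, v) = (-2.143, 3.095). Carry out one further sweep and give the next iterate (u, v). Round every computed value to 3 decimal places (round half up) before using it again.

(-1.995, 2.997)

One sweep:
  u = (-9 - (-0.2)·3.095) / (4.2) = -1.995
  v = (10 - (4)·-1.995) / (6) = 2.997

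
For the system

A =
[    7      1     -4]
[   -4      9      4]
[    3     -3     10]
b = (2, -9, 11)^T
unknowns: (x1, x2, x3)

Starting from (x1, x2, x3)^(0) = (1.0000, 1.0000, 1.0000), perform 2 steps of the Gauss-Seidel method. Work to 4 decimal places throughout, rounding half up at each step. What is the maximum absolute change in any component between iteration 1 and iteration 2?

Iteration 1:
  x1 = (2 - (1)·1.0000 - (-4)·1.0000) / (7) = 0.7143
  x2 = (-9 - (-4)·0.7143 - (4)·1.0000) / (9) = -1.1270
  x3 = (11 - (3)·0.7143 - (-3)·-1.1270) / (10) = 0.5476
Iteration 2:
  x1 = (2 - (1)·-1.1270 - (-4)·0.5476) / (7) = 0.7596
  x2 = (-9 - (-4)·0.7596 - (4)·0.5476) / (9) = -0.9058
  x3 = (11 - (3)·0.7596 - (-3)·-0.9058) / (10) = 0.6004
Change: (0.0453, 0.2212, 0.0528) → max |·| = 0.2212

0.2212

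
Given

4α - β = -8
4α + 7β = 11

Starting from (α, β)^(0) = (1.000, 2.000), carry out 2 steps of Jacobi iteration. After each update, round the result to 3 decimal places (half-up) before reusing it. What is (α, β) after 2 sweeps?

Iteration 1:
  α = (-8 - (-1)·2.000) / (4) = -1.500
  β = (11 - (4)·1.000) / (7) = 1.000
Iteration 2:
  α = (-8 - (-1)·1.000) / (4) = -1.750
  β = (11 - (4)·-1.500) / (7) = 2.429

(-1.750, 2.429)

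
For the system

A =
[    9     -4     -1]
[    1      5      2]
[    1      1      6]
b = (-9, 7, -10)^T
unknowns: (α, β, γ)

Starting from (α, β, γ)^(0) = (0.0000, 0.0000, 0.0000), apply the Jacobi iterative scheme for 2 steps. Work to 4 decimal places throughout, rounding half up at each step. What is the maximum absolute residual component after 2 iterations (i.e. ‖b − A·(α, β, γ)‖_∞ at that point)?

Iteration 1:
  α = (-9 - (-4)·0.0000 - (-1)·0.0000) / (9) = -1.0000
  β = (7 - (1)·0.0000 - (2)·0.0000) / (5) = 1.4000
  γ = (-10 - (1)·0.0000 - (1)·0.0000) / (6) = -1.6667
Iteration 2:
  α = (-9 - (-4)·1.4000 - (-1)·-1.6667) / (9) = -0.5630
  β = (7 - (1)·-1.0000 - (2)·-1.6667) / (5) = 2.2667
  γ = (-10 - (1)·-1.0000 - (1)·1.4000) / (6) = -1.7333
Residual b − A·x = (3.4005, -0.3039, -1.3039); ∞-norm = 3.4005

3.4005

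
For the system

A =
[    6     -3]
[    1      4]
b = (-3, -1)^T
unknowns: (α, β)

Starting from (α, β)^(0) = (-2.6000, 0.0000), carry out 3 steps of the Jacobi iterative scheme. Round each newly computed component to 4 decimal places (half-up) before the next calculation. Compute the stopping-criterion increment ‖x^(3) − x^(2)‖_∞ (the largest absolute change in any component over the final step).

Iteration 1:
  α = (-3 - (-3)·0.0000) / (6) = -0.5000
  β = (-1 - (1)·-2.6000) / (4) = 0.4000
Iteration 2:
  α = (-3 - (-3)·0.4000) / (6) = -0.3000
  β = (-1 - (1)·-0.5000) / (4) = -0.1250
Iteration 3:
  α = (-3 - (-3)·-0.1250) / (6) = -0.5625
  β = (-1 - (1)·-0.3000) / (4) = -0.1750
Change: (-0.2625, -0.0500) → max |·| = 0.2625

0.2625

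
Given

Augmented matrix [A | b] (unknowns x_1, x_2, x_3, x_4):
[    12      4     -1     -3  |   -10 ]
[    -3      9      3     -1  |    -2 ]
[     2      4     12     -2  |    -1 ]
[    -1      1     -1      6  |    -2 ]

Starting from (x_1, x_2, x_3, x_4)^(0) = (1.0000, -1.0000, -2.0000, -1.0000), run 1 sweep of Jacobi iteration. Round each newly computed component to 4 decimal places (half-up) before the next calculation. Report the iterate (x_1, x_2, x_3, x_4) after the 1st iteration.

Iteration 1:
  x_1 = (-10 - (4)·-1.0000 - (-1)·-2.0000 - (-3)·-1.0000) / (12) = -0.9167
  x_2 = (-2 - (-3)·1.0000 - (3)·-2.0000 - (-1)·-1.0000) / (9) = 0.6667
  x_3 = (-1 - (2)·1.0000 - (4)·-1.0000 - (-2)·-1.0000) / (12) = -0.0833
  x_4 = (-2 - (-1)·1.0000 - (1)·-1.0000 - (-1)·-2.0000) / (6) = -0.3333

(-0.9167, 0.6667, -0.0833, -0.3333)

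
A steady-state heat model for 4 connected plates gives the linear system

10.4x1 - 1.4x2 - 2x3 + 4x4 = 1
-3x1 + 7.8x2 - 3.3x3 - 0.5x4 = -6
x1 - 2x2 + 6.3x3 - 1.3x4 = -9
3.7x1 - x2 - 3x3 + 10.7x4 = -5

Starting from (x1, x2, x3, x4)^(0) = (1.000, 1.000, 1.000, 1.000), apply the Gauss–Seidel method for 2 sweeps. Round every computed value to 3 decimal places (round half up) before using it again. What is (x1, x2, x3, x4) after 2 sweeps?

Iteration 1:
  x1 = (1 - (-1.4)·1.000 - (-2)·1.000 - (4)·1.000) / (10.4) = 0.038
  x2 = (-6 - (-3)·0.038 - (-3.3)·1.000 - (-0.5)·1.000) / (7.8) = -0.267
  x3 = (-9 - (1)·0.038 - (-2)·-0.267 - (-1.3)·1.000) / (6.3) = -1.313
  x4 = (-5 - (3.7)·0.038 - (-1)·-0.267 - (-3)·-1.313) / (10.7) = -0.874
Iteration 2:
  x1 = (1 - (-1.4)·-0.267 - (-2)·-1.313 - (4)·-0.874) / (10.4) = 0.144
  x2 = (-6 - (-3)·0.144 - (-3.3)·-1.313 - (-0.5)·-0.874) / (7.8) = -1.325
  x3 = (-9 - (1)·0.144 - (-2)·-1.325 - (-1.3)·-0.874) / (6.3) = -2.052
  x4 = (-5 - (3.7)·0.144 - (-1)·-1.325 - (-3)·-2.052) / (10.7) = -1.216

(0.144, -1.325, -2.052, -1.216)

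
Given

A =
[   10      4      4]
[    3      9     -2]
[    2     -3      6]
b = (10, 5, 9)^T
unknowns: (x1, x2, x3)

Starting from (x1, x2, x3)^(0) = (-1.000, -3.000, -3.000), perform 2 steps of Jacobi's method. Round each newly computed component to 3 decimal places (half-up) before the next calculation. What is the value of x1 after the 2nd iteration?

0.778

Iteration 1:
  x1 = (10 - (4)·-3.000 - (4)·-3.000) / (10) = 3.400
  x2 = (5 - (3)·-1.000 - (-2)·-3.000) / (9) = 0.222
  x3 = (9 - (2)·-1.000 - (-3)·-3.000) / (6) = 0.333
Iteration 2:
  x1 = (10 - (4)·0.222 - (4)·0.333) / (10) = 0.778
  x2 = (5 - (3)·3.400 - (-2)·0.333) / (9) = -0.504
  x3 = (9 - (2)·3.400 - (-3)·0.222) / (6) = 0.478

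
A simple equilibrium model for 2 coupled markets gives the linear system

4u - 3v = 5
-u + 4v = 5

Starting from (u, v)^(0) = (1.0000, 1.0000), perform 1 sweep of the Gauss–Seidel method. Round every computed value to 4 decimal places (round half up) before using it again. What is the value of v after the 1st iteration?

1.7500

Iteration 1:
  u = (5 - (-3)·1.0000) / (4) = 2.0000
  v = (5 - (-1)·2.0000) / (4) = 1.7500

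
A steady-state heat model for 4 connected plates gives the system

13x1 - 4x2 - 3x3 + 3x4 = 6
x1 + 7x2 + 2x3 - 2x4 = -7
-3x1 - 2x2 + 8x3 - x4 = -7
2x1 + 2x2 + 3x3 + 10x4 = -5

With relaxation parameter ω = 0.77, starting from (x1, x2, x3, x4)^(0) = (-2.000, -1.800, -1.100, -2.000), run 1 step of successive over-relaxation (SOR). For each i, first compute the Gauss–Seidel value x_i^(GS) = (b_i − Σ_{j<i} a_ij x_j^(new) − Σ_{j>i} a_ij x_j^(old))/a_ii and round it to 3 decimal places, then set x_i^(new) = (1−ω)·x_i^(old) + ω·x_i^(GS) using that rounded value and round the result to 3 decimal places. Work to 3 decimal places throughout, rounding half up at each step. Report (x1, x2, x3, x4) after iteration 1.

(-0.371, -1.341, -1.484, -0.238)

Iteration 1:
  x1: GS value = (6 - (-4)·-1.800 - (-3)·-1.100 - (3)·-2.000) / (13) = 0.115;  x1 ← (1−ω)·-2.000 + ω·0.115 = -0.371
  x2: GS value = (-7 - (1)·-0.371 - (2)·-1.100 - (-2)·-2.000) / (7) = -1.204;  x2 ← (1−ω)·-1.800 + ω·-1.204 = -1.341
  x3: GS value = (-7 - (-3)·-0.371 - (-2)·-1.341 - (-1)·-2.000) / (8) = -1.599;  x3 ← (1−ω)·-1.100 + ω·-1.599 = -1.484
  x4: GS value = (-5 - (2)·-0.371 - (2)·-1.341 - (3)·-1.484) / (10) = 0.288;  x4 ← (1−ω)·-2.000 + ω·0.288 = -0.238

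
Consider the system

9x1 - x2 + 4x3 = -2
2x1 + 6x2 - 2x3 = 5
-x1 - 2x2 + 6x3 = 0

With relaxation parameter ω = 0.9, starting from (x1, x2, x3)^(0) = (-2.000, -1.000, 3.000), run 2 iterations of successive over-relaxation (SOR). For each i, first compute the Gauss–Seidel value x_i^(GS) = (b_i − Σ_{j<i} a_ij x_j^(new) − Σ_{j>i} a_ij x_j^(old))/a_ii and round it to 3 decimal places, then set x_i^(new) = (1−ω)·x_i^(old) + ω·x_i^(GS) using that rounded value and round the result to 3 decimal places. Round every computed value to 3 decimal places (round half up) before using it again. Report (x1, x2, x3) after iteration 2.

(-0.429, 1.283, 0.387)

Iteration 1:
  x1: GS value = (-2 - (-1)·-1.000 - (4)·3.000) / (9) = -1.667;  x1 ← (1−ω)·-2.000 + ω·-1.667 = -1.700
  x2: GS value = (5 - (2)·-1.700 - (-2)·3.000) / (6) = 2.400;  x2 ← (1−ω)·-1.000 + ω·2.400 = 2.060
  x3: GS value = (0 - (-1)·-1.700 - (-2)·2.060) / (6) = 0.403;  x3 ← (1−ω)·3.000 + ω·0.403 = 0.663
Iteration 2:
  x1: GS value = (-2 - (-1)·2.060 - (4)·0.663) / (9) = -0.288;  x1 ← (1−ω)·-1.700 + ω·-0.288 = -0.429
  x2: GS value = (5 - (2)·-0.429 - (-2)·0.663) / (6) = 1.197;  x2 ← (1−ω)·2.060 + ω·1.197 = 1.283
  x3: GS value = (0 - (-1)·-0.429 - (-2)·1.283) / (6) = 0.356;  x3 ← (1−ω)·0.663 + ω·0.356 = 0.387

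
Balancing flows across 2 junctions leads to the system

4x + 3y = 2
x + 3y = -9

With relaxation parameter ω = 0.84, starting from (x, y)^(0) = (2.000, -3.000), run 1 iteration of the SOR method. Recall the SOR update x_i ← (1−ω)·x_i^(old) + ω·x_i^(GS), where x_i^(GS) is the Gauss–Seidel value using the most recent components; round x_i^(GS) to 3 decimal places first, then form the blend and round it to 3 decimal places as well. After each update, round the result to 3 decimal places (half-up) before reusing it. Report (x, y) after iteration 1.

Iteration 1:
  x: GS value = (2 - (3)·-3.000) / (4) = 2.750;  x ← (1−ω)·2.000 + ω·2.750 = 2.630
  y: GS value = (-9 - (1)·2.630) / (3) = -3.877;  y ← (1−ω)·-3.000 + ω·-3.877 = -3.737

(2.630, -3.737)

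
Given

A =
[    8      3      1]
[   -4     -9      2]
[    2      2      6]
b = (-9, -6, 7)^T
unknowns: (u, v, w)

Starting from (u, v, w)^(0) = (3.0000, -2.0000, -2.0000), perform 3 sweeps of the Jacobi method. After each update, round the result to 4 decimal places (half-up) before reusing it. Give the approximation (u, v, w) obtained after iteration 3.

Iteration 1:
  u = (-9 - (3)·-2.0000 - (1)·-2.0000) / (8) = -0.1250
  v = (-6 - (-4)·3.0000 - (2)·-2.0000) / (-9) = -1.1111
  w = (7 - (2)·3.0000 - (2)·-2.0000) / (6) = 0.8333
Iteration 2:
  u = (-9 - (3)·-1.1111 - (1)·0.8333) / (8) = -0.8125
  v = (-6 - (-4)·-0.1250 - (2)·0.8333) / (-9) = 0.9074
  w = (7 - (2)·-0.1250 - (2)·-1.1111) / (6) = 1.5787
Iteration 3:
  u = (-9 - (3)·0.9074 - (1)·1.5787) / (8) = -1.6626
  v = (-6 - (-4)·-0.8125 - (2)·1.5787) / (-9) = 1.3786
  w = (7 - (2)·-0.8125 - (2)·0.9074) / (6) = 1.1350

(-1.6626, 1.3786, 1.1350)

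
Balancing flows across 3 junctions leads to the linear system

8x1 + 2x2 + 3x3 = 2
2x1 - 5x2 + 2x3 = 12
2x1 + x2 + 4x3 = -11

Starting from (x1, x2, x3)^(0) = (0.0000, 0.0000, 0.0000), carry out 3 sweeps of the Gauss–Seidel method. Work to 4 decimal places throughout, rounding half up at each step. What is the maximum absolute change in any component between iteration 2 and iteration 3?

Iteration 1:
  x1 = (2 - (2)·0.0000 - (3)·0.0000) / (8) = 0.2500
  x2 = (12 - (2)·0.2500 - (2)·0.0000) / (-5) = -2.3000
  x3 = (-11 - (2)·0.2500 - (1)·-2.3000) / (4) = -2.3000
Iteration 2:
  x1 = (2 - (2)·-2.3000 - (3)·-2.3000) / (8) = 1.6875
  x2 = (12 - (2)·1.6875 - (2)·-2.3000) / (-5) = -2.6450
  x3 = (-11 - (2)·1.6875 - (1)·-2.6450) / (4) = -2.9325
Iteration 3:
  x1 = (2 - (2)·-2.6450 - (3)·-2.9325) / (8) = 2.0109
  x2 = (12 - (2)·2.0109 - (2)·-2.9325) / (-5) = -2.7686
  x3 = (-11 - (2)·2.0109 - (1)·-2.7686) / (4) = -3.0633
Change: (0.3234, -0.1236, -0.1308) → max |·| = 0.3234

0.3234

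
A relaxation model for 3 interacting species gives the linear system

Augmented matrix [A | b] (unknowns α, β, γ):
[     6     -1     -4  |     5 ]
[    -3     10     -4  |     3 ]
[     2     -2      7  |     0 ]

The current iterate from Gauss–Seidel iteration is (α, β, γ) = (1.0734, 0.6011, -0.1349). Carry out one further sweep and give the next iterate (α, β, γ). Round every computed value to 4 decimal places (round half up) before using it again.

(0.8436, 0.4991, -0.0984)

One sweep:
  α = (5 - (-1)·0.6011 - (-4)·-0.1349) / (6) = 0.8436
  β = (3 - (-3)·0.8436 - (-4)·-0.1349) / (10) = 0.4991
  γ = (0 - (2)·0.8436 - (-2)·0.4991) / (7) = -0.0984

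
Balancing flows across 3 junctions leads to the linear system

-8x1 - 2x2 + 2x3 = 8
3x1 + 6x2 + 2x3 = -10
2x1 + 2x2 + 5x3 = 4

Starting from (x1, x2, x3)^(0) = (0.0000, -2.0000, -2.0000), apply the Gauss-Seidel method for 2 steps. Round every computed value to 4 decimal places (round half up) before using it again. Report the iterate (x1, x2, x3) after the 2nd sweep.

(-0.5250, -1.8708, 1.7583)

Iteration 1:
  x1 = (8 - (-2)·-2.0000 - (2)·-2.0000) / (-8) = -1.0000
  x2 = (-10 - (3)·-1.0000 - (2)·-2.0000) / (6) = -0.5000
  x3 = (4 - (2)·-1.0000 - (2)·-0.5000) / (5) = 1.4000
Iteration 2:
  x1 = (8 - (-2)·-0.5000 - (2)·1.4000) / (-8) = -0.5250
  x2 = (-10 - (3)·-0.5250 - (2)·1.4000) / (6) = -1.8708
  x3 = (4 - (2)·-0.5250 - (2)·-1.8708) / (5) = 1.7583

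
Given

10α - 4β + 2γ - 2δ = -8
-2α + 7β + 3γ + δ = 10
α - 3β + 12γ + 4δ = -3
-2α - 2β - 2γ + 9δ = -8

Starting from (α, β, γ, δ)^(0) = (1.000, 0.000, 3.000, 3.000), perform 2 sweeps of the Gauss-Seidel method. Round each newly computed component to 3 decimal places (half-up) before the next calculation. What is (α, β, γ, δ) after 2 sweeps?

Iteration 1:
  α = (-8 - (-4)·0.000 - (2)·3.000 - (-2)·3.000) / (10) = -0.800
  β = (10 - (-2)·-0.800 - (3)·3.000 - (1)·3.000) / (7) = -0.514
  γ = (-3 - (1)·-0.800 - (-3)·-0.514 - (4)·3.000) / (12) = -1.312
  δ = (-8 - (-2)·-0.800 - (-2)·-0.514 - (-2)·-1.312) / (9) = -1.472
Iteration 2:
  α = (-8 - (-4)·-0.514 - (2)·-1.312 - (-2)·-1.472) / (10) = -1.038
  β = (10 - (-2)·-1.038 - (3)·-1.312 - (1)·-1.472) / (7) = 1.905
  γ = (-3 - (1)·-1.038 - (-3)·1.905 - (4)·-1.472) / (12) = 0.803
  δ = (-8 - (-2)·-1.038 - (-2)·1.905 - (-2)·0.803) / (9) = -0.518

(-1.038, 1.905, 0.803, -0.518)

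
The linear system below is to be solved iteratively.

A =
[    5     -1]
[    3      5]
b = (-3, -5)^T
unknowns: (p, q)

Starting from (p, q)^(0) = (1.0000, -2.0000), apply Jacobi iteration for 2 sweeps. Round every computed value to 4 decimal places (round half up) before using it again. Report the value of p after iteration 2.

Iteration 1:
  p = (-3 - (-1)·-2.0000) / (5) = -1.0000
  q = (-5 - (3)·1.0000) / (5) = -1.6000
Iteration 2:
  p = (-3 - (-1)·-1.6000) / (5) = -0.9200
  q = (-5 - (3)·-1.0000) / (5) = -0.4000

-0.9200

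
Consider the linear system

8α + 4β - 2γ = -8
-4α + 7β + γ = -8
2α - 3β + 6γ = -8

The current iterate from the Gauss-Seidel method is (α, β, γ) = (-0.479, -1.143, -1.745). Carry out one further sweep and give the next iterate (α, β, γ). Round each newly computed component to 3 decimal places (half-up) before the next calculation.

(-0.865, -1.388, -1.739)

One sweep:
  α = (-8 - (4)·-1.143 - (-2)·-1.745) / (8) = -0.865
  β = (-8 - (-4)·-0.865 - (1)·-1.745) / (7) = -1.388
  γ = (-8 - (2)·-0.865 - (-3)·-1.388) / (6) = -1.739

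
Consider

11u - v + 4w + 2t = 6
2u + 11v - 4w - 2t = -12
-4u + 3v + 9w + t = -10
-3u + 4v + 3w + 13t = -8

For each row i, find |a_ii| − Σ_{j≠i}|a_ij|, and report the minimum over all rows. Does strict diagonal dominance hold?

row 1: |11| − (1+4+2) = 4
row 2: |11| − (2+4+2) = 3
row 3: |9| − (4+3+1) = 1
row 4: |13| − (3+4+3) = 3
minimum over rows = 1 → strictly diagonally dominant (convergence guaranteed)

1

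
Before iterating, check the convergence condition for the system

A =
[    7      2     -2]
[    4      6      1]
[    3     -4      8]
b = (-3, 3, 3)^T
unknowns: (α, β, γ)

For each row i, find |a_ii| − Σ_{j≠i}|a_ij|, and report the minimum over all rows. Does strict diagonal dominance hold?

row 1: |7| − (2+2) = 3
row 2: |6| − (4+1) = 1
row 3: |8| − (3+4) = 1
minimum over rows = 1 → strictly diagonally dominant (convergence guaranteed)

1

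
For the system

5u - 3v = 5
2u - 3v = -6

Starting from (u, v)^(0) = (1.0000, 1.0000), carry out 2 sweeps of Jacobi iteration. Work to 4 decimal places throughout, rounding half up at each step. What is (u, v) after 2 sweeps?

(2.6000, 3.0667)

Iteration 1:
  u = (5 - (-3)·1.0000) / (5) = 1.6000
  v = (-6 - (2)·1.0000) / (-3) = 2.6667
Iteration 2:
  u = (5 - (-3)·2.6667) / (5) = 2.6000
  v = (-6 - (2)·1.6000) / (-3) = 3.0667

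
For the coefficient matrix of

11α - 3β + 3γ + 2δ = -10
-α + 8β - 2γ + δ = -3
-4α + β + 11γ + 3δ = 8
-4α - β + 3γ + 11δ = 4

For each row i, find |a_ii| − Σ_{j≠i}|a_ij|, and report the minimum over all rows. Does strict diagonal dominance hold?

row 1: |11| − (3+3+2) = 3
row 2: |8| − (1+2+1) = 4
row 3: |11| − (4+1+3) = 3
row 4: |11| − (4+1+3) = 3
minimum over rows = 3 → strictly diagonally dominant (convergence guaranteed)

3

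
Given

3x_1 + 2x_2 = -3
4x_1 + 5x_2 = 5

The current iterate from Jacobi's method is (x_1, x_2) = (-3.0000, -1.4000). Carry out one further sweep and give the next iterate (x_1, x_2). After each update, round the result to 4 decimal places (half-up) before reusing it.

One sweep:
  x_1 = (-3 - (2)·-1.4000) / (3) = -0.0667
  x_2 = (5 - (4)·-3.0000) / (5) = 3.4000

(-0.0667, 3.4000)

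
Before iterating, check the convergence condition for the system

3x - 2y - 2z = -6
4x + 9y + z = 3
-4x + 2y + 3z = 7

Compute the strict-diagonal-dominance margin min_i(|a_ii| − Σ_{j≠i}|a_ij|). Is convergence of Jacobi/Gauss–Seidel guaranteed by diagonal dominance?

-3

row 1: |3| − (2+2) = -1
row 2: |9| − (4+1) = 4
row 3: |3| − (4+2) = -3
minimum over rows = -3 → not strictly diagonally dominant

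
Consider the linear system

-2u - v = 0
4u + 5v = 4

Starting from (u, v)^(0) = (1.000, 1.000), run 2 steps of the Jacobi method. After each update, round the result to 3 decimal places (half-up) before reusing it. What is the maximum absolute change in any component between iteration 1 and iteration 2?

1.200

Iteration 1:
  u = (0 - (-1)·1.000) / (-2) = -0.500
  v = (4 - (4)·1.000) / (5) = 0.000
Iteration 2:
  u = (0 - (-1)·0.000) / (-2) = 0.000
  v = (4 - (4)·-0.500) / (5) = 1.200
Change: (0.500, 1.200) → max |·| = 1.200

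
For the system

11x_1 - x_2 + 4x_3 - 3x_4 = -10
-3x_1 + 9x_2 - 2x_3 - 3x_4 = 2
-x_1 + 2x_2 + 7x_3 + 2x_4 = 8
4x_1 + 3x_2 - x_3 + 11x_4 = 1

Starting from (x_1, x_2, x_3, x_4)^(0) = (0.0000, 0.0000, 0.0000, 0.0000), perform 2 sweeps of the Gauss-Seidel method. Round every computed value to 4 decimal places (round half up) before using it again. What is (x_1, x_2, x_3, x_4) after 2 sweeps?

Iteration 1:
  x_1 = (-10 - (-1)·0.0000 - (4)·0.0000 - (-3)·0.0000) / (11) = -0.9091
  x_2 = (2 - (-3)·-0.9091 - (-2)·0.0000 - (-3)·0.0000) / (9) = -0.0808
  x_3 = (8 - (-1)·-0.9091 - (2)·-0.0808 - (2)·0.0000) / (7) = 1.0361
  x_4 = (1 - (4)·-0.9091 - (3)·-0.0808 - (-1)·1.0361) / (11) = 0.5377
Iteration 2:
  x_1 = (-10 - (-1)·-0.0808 - (4)·1.0361 - (-3)·0.5377) / (11) = -1.1466
  x_2 = (2 - (-3)·-1.1466 - (-2)·1.0361 - (-3)·0.5377) / (9) = 0.2495
  x_3 = (8 - (-1)·-1.1466 - (2)·0.2495 - (2)·0.5377) / (7) = 0.7541
  x_4 = (1 - (4)·-1.1466 - (3)·0.2495 - (-1)·0.7541) / (11) = 0.5084

(-1.1466, 0.2495, 0.7541, 0.5084)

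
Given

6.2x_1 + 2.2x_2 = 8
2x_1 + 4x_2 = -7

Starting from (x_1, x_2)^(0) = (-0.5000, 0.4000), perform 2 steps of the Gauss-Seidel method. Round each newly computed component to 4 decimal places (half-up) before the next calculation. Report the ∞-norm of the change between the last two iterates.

Iteration 1:
  x_1 = (8 - (2.2)·0.4000) / (6.2) = 1.1484
  x_2 = (-7 - (2)·1.1484) / (4) = -2.3242
Iteration 2:
  x_1 = (8 - (2.2)·-2.3242) / (6.2) = 2.1150
  x_2 = (-7 - (2)·2.1150) / (4) = -2.8075
Change: (0.9666, -0.4833) → max |·| = 0.9666

0.9666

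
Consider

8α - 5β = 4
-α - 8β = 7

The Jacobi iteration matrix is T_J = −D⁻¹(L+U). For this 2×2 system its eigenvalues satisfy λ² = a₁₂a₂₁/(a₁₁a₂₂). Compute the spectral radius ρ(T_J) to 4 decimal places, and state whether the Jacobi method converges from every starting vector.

a₁₂a₂₁/(a₁₁a₂₂) = (-5)·(-1) / ((8)·(-8)) = -0.078125
ρ = √|-0.078125| = √0.078125 = 0.2795
ρ < 1, so Jacobi converges

0.2795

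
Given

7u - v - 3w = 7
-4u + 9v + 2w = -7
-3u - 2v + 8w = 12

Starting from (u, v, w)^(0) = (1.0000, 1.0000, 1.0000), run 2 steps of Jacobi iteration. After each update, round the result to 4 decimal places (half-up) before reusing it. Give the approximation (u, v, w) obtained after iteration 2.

Iteration 1:
  u = (7 - (-1)·1.0000 - (-3)·1.0000) / (7) = 1.5714
  v = (-7 - (-4)·1.0000 - (2)·1.0000) / (9) = -0.5556
  w = (12 - (-3)·1.0000 - (-2)·1.0000) / (8) = 2.1250
Iteration 2:
  u = (7 - (-1)·-0.5556 - (-3)·2.1250) / (7) = 1.8313
  v = (-7 - (-4)·1.5714 - (2)·2.1250) / (9) = -0.5516
  w = (12 - (-3)·1.5714 - (-2)·-0.5556) / (8) = 1.9504

(1.8313, -0.5516, 1.9504)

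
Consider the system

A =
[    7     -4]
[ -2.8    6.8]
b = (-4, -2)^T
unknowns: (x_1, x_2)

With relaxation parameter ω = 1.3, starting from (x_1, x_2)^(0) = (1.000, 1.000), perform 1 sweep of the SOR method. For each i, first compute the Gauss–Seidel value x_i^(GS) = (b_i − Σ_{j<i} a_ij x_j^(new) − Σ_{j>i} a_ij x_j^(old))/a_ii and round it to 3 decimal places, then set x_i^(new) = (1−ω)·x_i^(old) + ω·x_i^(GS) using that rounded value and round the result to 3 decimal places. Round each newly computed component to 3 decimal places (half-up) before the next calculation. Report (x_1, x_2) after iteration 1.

Iteration 1:
  x_1: GS value = (-4 - (-4)·1.000) / (7) = 0.000;  x_1 ← (1−ω)·1.000 + ω·0.000 = -0.300
  x_2: GS value = (-2 - (-2.8)·-0.300) / (6.8) = -0.418;  x_2 ← (1−ω)·1.000 + ω·-0.418 = -0.843

(-0.300, -0.843)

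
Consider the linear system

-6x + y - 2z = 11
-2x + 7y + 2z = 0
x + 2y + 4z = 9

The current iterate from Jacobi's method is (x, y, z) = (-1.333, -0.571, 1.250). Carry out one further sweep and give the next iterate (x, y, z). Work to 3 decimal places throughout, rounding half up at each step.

One sweep:
  x = (11 - (1)·-0.571 - (-2)·1.250) / (-6) = -2.345
  y = (0 - (-2)·-1.333 - (2)·1.250) / (7) = -0.738
  z = (9 - (1)·-1.333 - (2)·-0.571) / (4) = 2.869

(-2.345, -0.738, 2.869)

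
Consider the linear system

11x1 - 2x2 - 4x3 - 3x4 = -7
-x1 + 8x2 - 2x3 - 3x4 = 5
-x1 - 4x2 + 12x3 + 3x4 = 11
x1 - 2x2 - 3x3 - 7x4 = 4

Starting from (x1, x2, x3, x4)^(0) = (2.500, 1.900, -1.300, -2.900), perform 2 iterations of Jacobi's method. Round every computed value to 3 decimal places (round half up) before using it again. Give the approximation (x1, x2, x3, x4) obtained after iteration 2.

(0.126, 0.976, 0.679, -1.722)

Iteration 1:
  x1 = (-7 - (-2)·1.900 - (-4)·-1.300 - (-3)·-2.900) / (11) = -1.555
  x2 = (5 - (-1)·2.500 - (-2)·-1.300 - (-3)·-2.900) / (8) = -0.475
  x3 = (11 - (-1)·2.500 - (-4)·1.900 - (3)·-2.900) / (12) = 2.483
  x4 = (4 - (1)·2.500 - (-2)·1.900 - (-3)·-1.300) / (-7) = -0.200
Iteration 2:
  x1 = (-7 - (-2)·-0.475 - (-4)·2.483 - (-3)·-0.200) / (11) = 0.126
  x2 = (5 - (-1)·-1.555 - (-2)·2.483 - (-3)·-0.200) / (8) = 0.976
  x3 = (11 - (-1)·-1.555 - (-4)·-0.475 - (3)·-0.200) / (12) = 0.679
  x4 = (4 - (1)·-1.555 - (-2)·-0.475 - (-3)·2.483) / (-7) = -1.722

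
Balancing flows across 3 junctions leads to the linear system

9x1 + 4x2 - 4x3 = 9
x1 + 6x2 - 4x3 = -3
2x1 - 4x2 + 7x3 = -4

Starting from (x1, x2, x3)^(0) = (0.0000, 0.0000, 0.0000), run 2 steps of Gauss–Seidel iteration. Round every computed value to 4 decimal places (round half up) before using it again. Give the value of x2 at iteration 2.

Iteration 1:
  x1 = (9 - (4)·0.0000 - (-4)·0.0000) / (9) = 1.0000
  x2 = (-3 - (1)·1.0000 - (-4)·0.0000) / (6) = -0.6667
  x3 = (-4 - (2)·1.0000 - (-4)·-0.6667) / (7) = -1.2381
Iteration 2:
  x1 = (9 - (4)·-0.6667 - (-4)·-1.2381) / (9) = 0.7460
  x2 = (-3 - (1)·0.7460 - (-4)·-1.2381) / (6) = -1.4497
  x3 = (-4 - (2)·0.7460 - (-4)·-1.4497) / (7) = -1.6130

-1.4497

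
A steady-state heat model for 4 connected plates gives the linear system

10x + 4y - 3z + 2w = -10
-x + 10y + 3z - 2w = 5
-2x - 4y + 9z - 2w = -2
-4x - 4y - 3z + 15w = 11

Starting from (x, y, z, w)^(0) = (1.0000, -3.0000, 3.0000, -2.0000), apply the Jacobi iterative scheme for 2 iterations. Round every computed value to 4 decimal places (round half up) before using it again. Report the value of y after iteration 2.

Iteration 1:
  x = (-10 - (4)·-3.0000 - (-3)·3.0000 - (2)·-2.0000) / (10) = 1.5000
  y = (5 - (-1)·1.0000 - (3)·3.0000 - (-2)·-2.0000) / (10) = -0.7000
  z = (-2 - (-2)·1.0000 - (-4)·-3.0000 - (-2)·-2.0000) / (9) = -1.7778
  w = (11 - (-4)·1.0000 - (-4)·-3.0000 - (-3)·3.0000) / (15) = 0.8000
Iteration 2:
  x = (-10 - (4)·-0.7000 - (-3)·-1.7778 - (2)·0.8000) / (10) = -1.4133
  y = (5 - (-1)·1.5000 - (3)·-1.7778 - (-2)·0.8000) / (10) = 1.3433
  z = (-2 - (-2)·1.5000 - (-4)·-0.7000 - (-2)·0.8000) / (9) = -0.0222
  w = (11 - (-4)·1.5000 - (-4)·-0.7000 - (-3)·-1.7778) / (15) = 0.5911

1.3433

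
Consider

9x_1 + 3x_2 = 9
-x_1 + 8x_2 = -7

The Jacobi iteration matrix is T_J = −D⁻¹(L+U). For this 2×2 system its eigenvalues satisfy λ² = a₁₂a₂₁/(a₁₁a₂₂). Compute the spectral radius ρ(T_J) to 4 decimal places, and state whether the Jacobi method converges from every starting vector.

0.2041

a₁₂a₂₁/(a₁₁a₂₂) = (3)·(-1) / ((9)·(8)) = -0.041667
ρ = √|-0.041667| = √0.041667 = 0.2041
ρ < 1, so Jacobi converges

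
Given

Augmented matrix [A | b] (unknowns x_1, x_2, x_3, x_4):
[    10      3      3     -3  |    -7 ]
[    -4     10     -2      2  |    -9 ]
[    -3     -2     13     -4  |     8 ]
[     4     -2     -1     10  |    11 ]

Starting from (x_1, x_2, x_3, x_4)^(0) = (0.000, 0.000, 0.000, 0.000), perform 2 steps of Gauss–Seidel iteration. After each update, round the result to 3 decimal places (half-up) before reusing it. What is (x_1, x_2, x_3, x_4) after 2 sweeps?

(-0.076, -1.110, 0.787, 0.987)

Iteration 1:
  x_1 = (-7 - (3)·0.000 - (3)·0.000 - (-3)·0.000) / (10) = -0.700
  x_2 = (-9 - (-4)·-0.700 - (-2)·0.000 - (2)·0.000) / (10) = -1.180
  x_3 = (8 - (-3)·-0.700 - (-2)·-1.180 - (-4)·0.000) / (13) = 0.272
  x_4 = (11 - (4)·-0.700 - (-2)·-1.180 - (-1)·0.272) / (10) = 1.171
Iteration 2:
  x_1 = (-7 - (3)·-1.180 - (3)·0.272 - (-3)·1.171) / (10) = -0.076
  x_2 = (-9 - (-4)·-0.076 - (-2)·0.272 - (2)·1.171) / (10) = -1.110
  x_3 = (8 - (-3)·-0.076 - (-2)·-1.110 - (-4)·1.171) / (13) = 0.787
  x_4 = (11 - (4)·-0.076 - (-2)·-1.110 - (-1)·0.787) / (10) = 0.987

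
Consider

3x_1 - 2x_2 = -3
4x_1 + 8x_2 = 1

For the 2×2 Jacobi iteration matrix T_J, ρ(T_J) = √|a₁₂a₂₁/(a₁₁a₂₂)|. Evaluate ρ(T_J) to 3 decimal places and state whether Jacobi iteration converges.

a₁₂a₂₁/(a₁₁a₂₂) = (-2)·(4) / ((3)·(8)) = -0.333333
ρ = √|-0.333333| = √0.333333 = 0.577
ρ < 1, so Jacobi converges

0.577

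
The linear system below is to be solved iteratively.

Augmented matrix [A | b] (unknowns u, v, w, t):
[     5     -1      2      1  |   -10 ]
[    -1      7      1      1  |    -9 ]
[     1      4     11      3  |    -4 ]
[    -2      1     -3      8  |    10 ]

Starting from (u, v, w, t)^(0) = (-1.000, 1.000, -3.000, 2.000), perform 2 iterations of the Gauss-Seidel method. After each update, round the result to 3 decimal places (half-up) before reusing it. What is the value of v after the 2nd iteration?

Iteration 1:
  u = (-10 - (-1)·1.000 - (2)·-3.000 - (1)·2.000) / (5) = -1.000
  v = (-9 - (-1)·-1.000 - (1)·-3.000 - (1)·2.000) / (7) = -1.286
  w = (-4 - (1)·-1.000 - (4)·-1.286 - (3)·2.000) / (11) = -0.351
  t = (10 - (-2)·-1.000 - (1)·-1.286 - (-3)·-0.351) / (8) = 1.029
Iteration 2:
  u = (-10 - (-1)·-1.286 - (2)·-0.351 - (1)·1.029) / (5) = -2.323
  v = (-9 - (-1)·-2.323 - (1)·-0.351 - (1)·1.029) / (7) = -1.714
  w = (-4 - (1)·-2.323 - (4)·-1.714 - (3)·1.029) / (11) = 0.190
  t = (10 - (-2)·-2.323 - (1)·-1.714 - (-3)·0.190) / (8) = 0.955

-1.714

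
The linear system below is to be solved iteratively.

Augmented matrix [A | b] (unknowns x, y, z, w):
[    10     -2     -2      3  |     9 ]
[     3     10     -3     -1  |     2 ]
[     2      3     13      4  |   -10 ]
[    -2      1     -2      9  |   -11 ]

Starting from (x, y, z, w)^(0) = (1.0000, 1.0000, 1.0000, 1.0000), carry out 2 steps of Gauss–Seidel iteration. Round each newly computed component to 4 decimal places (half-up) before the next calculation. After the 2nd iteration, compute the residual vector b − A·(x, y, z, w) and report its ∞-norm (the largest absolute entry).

3.0887

Iteration 1:
  x = (9 - (-2)·1.0000 - (-2)·1.0000 - (3)·1.0000) / (10) = 1.0000
  y = (2 - (3)·1.0000 - (-3)·1.0000 - (-1)·1.0000) / (10) = 0.3000
  z = (-10 - (2)·1.0000 - (3)·0.3000 - (4)·1.0000) / (13) = -1.3000
  w = (-11 - (-2)·1.0000 - (1)·0.3000 - (-2)·-1.3000) / (9) = -1.3222
Iteration 2:
  x = (9 - (-2)·0.3000 - (-2)·-1.3000 - (3)·-1.3222) / (10) = 1.0967
  y = (2 - (3)·1.0967 - (-3)·-1.3000 - (-1)·-1.3222) / (10) = -0.6512
  z = (-10 - (2)·1.0967 - (3)·-0.6512 - (4)·-1.3222) / (13) = -0.3808
  w = (-11 - (-2)·1.0967 - (1)·-0.6512 - (-2)·-0.3808) / (9) = -0.9908
Residual b − A·x = (-1.0586, 3.0887, -1.3262, 0.0002); ∞-norm = 3.0887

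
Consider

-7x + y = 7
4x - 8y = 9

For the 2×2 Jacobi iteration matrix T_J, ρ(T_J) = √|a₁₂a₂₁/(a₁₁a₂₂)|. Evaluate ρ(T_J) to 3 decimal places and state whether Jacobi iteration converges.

a₁₂a₂₁/(a₁₁a₂₂) = (1)·(4) / ((-7)·(-8)) = 0.071429
ρ = √|0.071429| = √0.071429 = 0.267
ρ < 1, so Jacobi converges

0.267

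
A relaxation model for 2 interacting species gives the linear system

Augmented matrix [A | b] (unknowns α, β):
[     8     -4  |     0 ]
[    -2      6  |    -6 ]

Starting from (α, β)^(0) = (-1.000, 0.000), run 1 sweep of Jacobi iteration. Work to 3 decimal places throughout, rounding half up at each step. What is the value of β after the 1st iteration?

-1.333

Iteration 1:
  α = (0 - (-4)·0.000) / (8) = 0.000
  β = (-6 - (-2)·-1.000) / (6) = -1.333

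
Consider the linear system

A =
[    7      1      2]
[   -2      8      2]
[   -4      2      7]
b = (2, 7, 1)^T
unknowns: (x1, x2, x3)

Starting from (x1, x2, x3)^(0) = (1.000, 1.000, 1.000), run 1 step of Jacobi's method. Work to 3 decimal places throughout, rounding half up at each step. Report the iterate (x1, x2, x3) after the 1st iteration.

(-0.143, 0.875, 0.429)

Iteration 1:
  x1 = (2 - (1)·1.000 - (2)·1.000) / (7) = -0.143
  x2 = (7 - (-2)·1.000 - (2)·1.000) / (8) = 0.875
  x3 = (1 - (-4)·1.000 - (2)·1.000) / (7) = 0.429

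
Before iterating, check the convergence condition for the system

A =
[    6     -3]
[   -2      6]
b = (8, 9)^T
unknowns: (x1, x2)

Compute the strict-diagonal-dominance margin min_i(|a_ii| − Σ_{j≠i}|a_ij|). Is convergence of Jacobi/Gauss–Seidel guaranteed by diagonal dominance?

row 1: |6| − (3) = 3
row 2: |6| − (2) = 4
minimum over rows = 3 → strictly diagonally dominant (convergence guaranteed)

3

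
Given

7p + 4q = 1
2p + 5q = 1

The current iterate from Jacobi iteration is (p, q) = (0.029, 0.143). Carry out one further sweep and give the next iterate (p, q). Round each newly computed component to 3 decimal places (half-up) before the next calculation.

One sweep:
  p = (1 - (4)·0.143) / (7) = 0.061
  q = (1 - (2)·0.029) / (5) = 0.188

(0.061, 0.188)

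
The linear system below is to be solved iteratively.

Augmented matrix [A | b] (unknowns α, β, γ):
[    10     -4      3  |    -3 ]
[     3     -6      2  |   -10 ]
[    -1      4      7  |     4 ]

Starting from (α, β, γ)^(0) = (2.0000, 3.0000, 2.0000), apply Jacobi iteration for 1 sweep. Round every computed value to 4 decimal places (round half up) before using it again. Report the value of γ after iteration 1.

Iteration 1:
  α = (-3 - (-4)·3.0000 - (3)·2.0000) / (10) = 0.3000
  β = (-10 - (3)·2.0000 - (2)·2.0000) / (-6) = 3.3333
  γ = (4 - (-1)·2.0000 - (4)·3.0000) / (7) = -0.8571

-0.8571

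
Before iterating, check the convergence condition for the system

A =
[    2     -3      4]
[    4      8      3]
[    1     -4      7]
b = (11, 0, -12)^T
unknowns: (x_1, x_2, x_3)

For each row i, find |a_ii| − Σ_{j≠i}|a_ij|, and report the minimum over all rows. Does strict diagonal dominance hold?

-5

row 1: |2| − (3+4) = -5
row 2: |8| − (4+3) = 1
row 3: |7| − (1+4) = 2
minimum over rows = -5 → not strictly diagonally dominant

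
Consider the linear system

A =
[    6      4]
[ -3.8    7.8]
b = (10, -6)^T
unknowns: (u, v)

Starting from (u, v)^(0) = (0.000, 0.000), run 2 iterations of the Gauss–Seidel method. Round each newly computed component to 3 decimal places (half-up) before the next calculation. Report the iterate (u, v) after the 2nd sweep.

Iteration 1:
  u = (10 - (4)·0.000) / (6) = 1.667
  v = (-6 - (-3.8)·1.667) / (7.8) = 0.043
Iteration 2:
  u = (10 - (4)·0.043) / (6) = 1.638
  v = (-6 - (-3.8)·1.638) / (7.8) = 0.029

(1.638, 0.029)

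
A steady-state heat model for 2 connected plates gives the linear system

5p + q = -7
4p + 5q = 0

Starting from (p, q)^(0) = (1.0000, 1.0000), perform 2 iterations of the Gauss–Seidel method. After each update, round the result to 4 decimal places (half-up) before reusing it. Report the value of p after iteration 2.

Iteration 1:
  p = (-7 - (1)·1.0000) / (5) = -1.6000
  q = (0 - (4)·-1.6000) / (5) = 1.2800
Iteration 2:
  p = (-7 - (1)·1.2800) / (5) = -1.6560
  q = (0 - (4)·-1.6560) / (5) = 1.3248

-1.6560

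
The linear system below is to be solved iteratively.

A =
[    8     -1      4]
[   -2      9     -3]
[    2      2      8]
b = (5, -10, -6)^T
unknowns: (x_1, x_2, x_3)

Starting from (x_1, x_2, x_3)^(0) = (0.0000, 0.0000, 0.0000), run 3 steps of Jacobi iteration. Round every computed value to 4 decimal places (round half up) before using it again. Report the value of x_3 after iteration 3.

-0.6597

Iteration 1:
  x_1 = (5 - (-1)·0.0000 - (4)·0.0000) / (8) = 0.6250
  x_2 = (-10 - (-2)·0.0000 - (-3)·0.0000) / (9) = -1.1111
  x_3 = (-6 - (2)·0.0000 - (2)·0.0000) / (8) = -0.7500
Iteration 2:
  x_1 = (5 - (-1)·-1.1111 - (4)·-0.7500) / (8) = 0.8611
  x_2 = (-10 - (-2)·0.6250 - (-3)·-0.7500) / (9) = -1.2222
  x_3 = (-6 - (2)·0.6250 - (2)·-1.1111) / (8) = -0.6285
Iteration 3:
  x_1 = (5 - (-1)·-1.2222 - (4)·-0.6285) / (8) = 0.7865
  x_2 = (-10 - (-2)·0.8611 - (-3)·-0.6285) / (9) = -1.1293
  x_3 = (-6 - (2)·0.8611 - (2)·-1.2222) / (8) = -0.6597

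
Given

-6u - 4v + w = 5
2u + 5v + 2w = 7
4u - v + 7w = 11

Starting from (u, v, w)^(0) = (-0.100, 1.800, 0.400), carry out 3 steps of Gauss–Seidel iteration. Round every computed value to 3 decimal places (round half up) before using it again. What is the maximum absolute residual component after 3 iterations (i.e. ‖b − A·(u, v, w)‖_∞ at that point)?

0.858

Iteration 1:
  u = (5 - (-4)·1.800 - (1)·0.400) / (-6) = -1.967
  v = (7 - (2)·-1.967 - (2)·0.400) / (5) = 2.027
  w = (11 - (4)·-1.967 - (-1)·2.027) / (7) = 2.985
Iteration 2:
  u = (5 - (-4)·2.027 - (1)·2.985) / (-6) = -1.687
  v = (7 - (2)·-1.687 - (2)·2.985) / (5) = 0.881
  w = (11 - (4)·-1.687 - (-1)·0.881) / (7) = 2.661
Iteration 3:
  u = (5 - (-4)·0.881 - (1)·2.661) / (-6) = -0.977
  v = (7 - (2)·-0.977 - (2)·2.661) / (5) = 0.726
  w = (11 - (4)·-0.977 - (-1)·0.726) / (7) = 2.233
Residual b − A·x = (-0.191, 0.858, 0.003); ∞-norm = 0.858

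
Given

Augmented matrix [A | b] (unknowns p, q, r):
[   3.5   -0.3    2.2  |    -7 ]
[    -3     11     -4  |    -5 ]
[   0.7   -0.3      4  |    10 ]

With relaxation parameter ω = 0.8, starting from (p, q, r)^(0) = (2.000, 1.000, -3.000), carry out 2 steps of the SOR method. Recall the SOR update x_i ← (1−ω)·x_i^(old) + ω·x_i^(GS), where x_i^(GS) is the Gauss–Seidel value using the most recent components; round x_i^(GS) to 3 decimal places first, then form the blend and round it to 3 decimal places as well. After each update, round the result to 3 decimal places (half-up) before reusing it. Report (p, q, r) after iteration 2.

(-2.239, -0.668, 2.532)

Iteration 1:
  p: GS value = (-7 - (-0.3)·1.000 - (2.2)·-3.000) / (3.5) = -0.029;  p ← (1−ω)·2.000 + ω·-0.029 = 0.377
  q: GS value = (-5 - (-3)·0.377 - (-4)·-3.000) / (11) = -1.443;  q ← (1−ω)·1.000 + ω·-1.443 = -0.954
  r: GS value = (10 - (0.7)·0.377 - (-0.3)·-0.954) / (4) = 2.362;  r ← (1−ω)·-3.000 + ω·2.362 = 1.290
Iteration 2:
  p: GS value = (-7 - (-0.3)·-0.954 - (2.2)·1.290) / (3.5) = -2.893;  p ← (1−ω)·0.377 + ω·-2.893 = -2.239
  q: GS value = (-5 - (-3)·-2.239 - (-4)·1.290) / (11) = -0.596;  q ← (1−ω)·-0.954 + ω·-0.596 = -0.668
  r: GS value = (10 - (0.7)·-2.239 - (-0.3)·-0.668) / (4) = 2.842;  r ← (1−ω)·1.290 + ω·2.842 = 2.532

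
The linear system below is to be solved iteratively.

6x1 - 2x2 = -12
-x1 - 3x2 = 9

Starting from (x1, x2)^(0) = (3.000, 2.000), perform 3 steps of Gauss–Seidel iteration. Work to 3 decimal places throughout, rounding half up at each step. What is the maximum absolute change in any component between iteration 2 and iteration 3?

0.169

Iteration 1:
  x1 = (-12 - (-2)·2.000) / (6) = -1.333
  x2 = (9 - (-1)·-1.333) / (-3) = -2.556
Iteration 2:
  x1 = (-12 - (-2)·-2.556) / (6) = -2.852
  x2 = (9 - (-1)·-2.852) / (-3) = -2.049
Iteration 3:
  x1 = (-12 - (-2)·-2.049) / (6) = -2.683
  x2 = (9 - (-1)·-2.683) / (-3) = -2.106
Change: (0.169, -0.057) → max |·| = 0.169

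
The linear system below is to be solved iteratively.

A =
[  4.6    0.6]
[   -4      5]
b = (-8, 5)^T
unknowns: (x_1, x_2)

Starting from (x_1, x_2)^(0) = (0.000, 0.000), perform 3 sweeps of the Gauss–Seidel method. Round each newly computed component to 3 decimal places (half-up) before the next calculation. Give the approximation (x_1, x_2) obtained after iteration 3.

(-1.693, -0.354)

Iteration 1:
  x_1 = (-8 - (0.6)·0.000) / (4.6) = -1.739
  x_2 = (5 - (-4)·-1.739) / (5) = -0.391
Iteration 2:
  x_1 = (-8 - (0.6)·-0.391) / (4.6) = -1.688
  x_2 = (5 - (-4)·-1.688) / (5) = -0.350
Iteration 3:
  x_1 = (-8 - (0.6)·-0.350) / (4.6) = -1.693
  x_2 = (5 - (-4)·-1.693) / (5) = -0.354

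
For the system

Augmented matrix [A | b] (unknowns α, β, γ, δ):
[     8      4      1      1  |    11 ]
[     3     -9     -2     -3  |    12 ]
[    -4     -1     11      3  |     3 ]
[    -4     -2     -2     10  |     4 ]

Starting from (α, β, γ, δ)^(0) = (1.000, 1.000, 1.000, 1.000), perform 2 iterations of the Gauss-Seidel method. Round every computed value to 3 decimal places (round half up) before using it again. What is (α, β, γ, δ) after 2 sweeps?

(2.165, -0.738, 0.903, 1.299)

Iteration 1:
  α = (11 - (4)·1.000 - (1)·1.000 - (1)·1.000) / (8) = 0.625
  β = (12 - (3)·0.625 - (-2)·1.000 - (-3)·1.000) / (-9) = -1.681
  γ = (3 - (-4)·0.625 - (-1)·-1.681 - (3)·1.000) / (11) = 0.074
  δ = (4 - (-4)·0.625 - (-2)·-1.681 - (-2)·0.074) / (10) = 0.329
Iteration 2:
  α = (11 - (4)·-1.681 - (1)·0.074 - (1)·0.329) / (8) = 2.165
  β = (12 - (3)·2.165 - (-2)·0.074 - (-3)·0.329) / (-9) = -0.738
  γ = (3 - (-4)·2.165 - (-1)·-0.738 - (3)·0.329) / (11) = 0.903
  δ = (4 - (-4)·2.165 - (-2)·-0.738 - (-2)·0.903) / (10) = 1.299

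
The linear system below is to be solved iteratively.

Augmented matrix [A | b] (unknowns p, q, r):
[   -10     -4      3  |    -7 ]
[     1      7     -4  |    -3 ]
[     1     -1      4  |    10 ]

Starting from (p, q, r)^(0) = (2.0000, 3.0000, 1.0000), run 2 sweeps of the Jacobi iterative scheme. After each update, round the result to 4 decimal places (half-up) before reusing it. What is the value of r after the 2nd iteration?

2.5143

Iteration 1:
  p = (-7 - (-4)·3.0000 - (3)·1.0000) / (-10) = -0.2000
  q = (-3 - (1)·2.0000 - (-4)·1.0000) / (7) = -0.1429
  r = (10 - (1)·2.0000 - (-1)·3.0000) / (4) = 2.7500
Iteration 2:
  p = (-7 - (-4)·-0.1429 - (3)·2.7500) / (-10) = 1.5822
  q = (-3 - (1)·-0.2000 - (-4)·2.7500) / (7) = 1.1714
  r = (10 - (1)·-0.2000 - (-1)·-0.1429) / (4) = 2.5143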